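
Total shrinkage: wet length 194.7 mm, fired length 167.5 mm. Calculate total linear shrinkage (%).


TS = (194.7 - 167.5) / 194.7 * 100 = 13.97%

13.97


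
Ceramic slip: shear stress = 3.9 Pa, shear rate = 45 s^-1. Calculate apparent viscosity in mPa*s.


eta = tau/gamma * 1000 = 3.9/45 * 1000 = 86.7 mPa*s

86.7


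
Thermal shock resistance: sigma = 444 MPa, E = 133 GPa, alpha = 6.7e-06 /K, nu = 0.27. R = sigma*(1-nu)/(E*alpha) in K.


R = 444*(1-0.27)/(133*1000*6.7e-06) = 364 K

364


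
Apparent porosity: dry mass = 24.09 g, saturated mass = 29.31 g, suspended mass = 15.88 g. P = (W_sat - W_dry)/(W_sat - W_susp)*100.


P = (29.31 - 24.09) / (29.31 - 15.88) * 100 = 5.22 / 13.43 * 100 = 38.9%

38.9


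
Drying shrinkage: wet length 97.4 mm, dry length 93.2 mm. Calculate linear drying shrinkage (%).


DS = (97.4 - 93.2) / 97.4 * 100 = 4.31%

4.31


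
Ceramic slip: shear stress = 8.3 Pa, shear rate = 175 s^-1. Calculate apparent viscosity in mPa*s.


eta = tau/gamma * 1000 = 8.3/175 * 1000 = 47.4 mPa*s

47.4


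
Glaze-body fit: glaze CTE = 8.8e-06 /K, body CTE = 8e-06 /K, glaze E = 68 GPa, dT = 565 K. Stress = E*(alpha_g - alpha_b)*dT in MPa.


Stress = 68*1000*(8.8e-06 - 8e-06)*565 = 30.7 MPa

30.7


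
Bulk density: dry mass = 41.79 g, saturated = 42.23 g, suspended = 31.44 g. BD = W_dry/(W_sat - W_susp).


BD = 41.79 / (42.23 - 31.44) = 41.79 / 10.79 = 3.873 g/cm^3

3.873


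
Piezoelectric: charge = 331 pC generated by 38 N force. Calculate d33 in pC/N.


d33 = 331 / 38 = 8.7 pC/N

8.7


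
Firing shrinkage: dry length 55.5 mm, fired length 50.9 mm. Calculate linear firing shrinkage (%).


FS = (55.5 - 50.9) / 55.5 * 100 = 8.29%

8.29


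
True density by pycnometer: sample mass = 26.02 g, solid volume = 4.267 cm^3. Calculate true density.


TD = 26.02 / 4.267 = 6.098 g/cm^3

6.098


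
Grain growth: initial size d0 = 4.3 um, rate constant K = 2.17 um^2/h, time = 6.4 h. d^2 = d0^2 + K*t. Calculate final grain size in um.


d^2 = 4.3^2 + 2.17*6.4 = 32.378
d = sqrt(32.378) = 5.69 um

5.69


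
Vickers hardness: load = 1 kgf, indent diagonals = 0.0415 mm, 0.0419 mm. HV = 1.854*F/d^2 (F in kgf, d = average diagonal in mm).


d_avg = (0.0415+0.0419)/2 = 0.0417 mm
HV = 1.854*1/0.0417^2 = 1066

1066


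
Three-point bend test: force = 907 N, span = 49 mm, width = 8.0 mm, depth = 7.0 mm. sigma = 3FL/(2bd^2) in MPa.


sigma = 3*907*49/(2*8.0*7.0^2) = 170.1 MPa

170.1


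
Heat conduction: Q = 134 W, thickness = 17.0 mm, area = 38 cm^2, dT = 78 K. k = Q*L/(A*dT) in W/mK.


k = 134*17.0/1000/(38/10000*78) = 7.69 W/mK

7.69


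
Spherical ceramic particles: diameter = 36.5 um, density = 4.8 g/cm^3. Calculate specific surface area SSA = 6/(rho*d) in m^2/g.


SSA = 6 / (4.8 * 36.5) = 0.034 m^2/g

0.034


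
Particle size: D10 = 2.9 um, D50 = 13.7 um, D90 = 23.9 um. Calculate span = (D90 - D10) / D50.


Span = (23.9 - 2.9) / 13.7 = 21.0 / 13.7 = 1.533

1.533


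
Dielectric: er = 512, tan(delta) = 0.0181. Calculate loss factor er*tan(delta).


Loss = 512 * 0.0181 = 9.267

9.267


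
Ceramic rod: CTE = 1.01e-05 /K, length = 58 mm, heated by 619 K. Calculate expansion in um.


dL = 1.01e-05 * 58 * 619 * 1000 = 362.61 um

362.61


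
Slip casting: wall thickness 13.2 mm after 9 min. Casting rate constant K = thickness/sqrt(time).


K = 13.2 / sqrt(9) = 13.2 / 3.0 = 4.4 mm/min^0.5

4.4


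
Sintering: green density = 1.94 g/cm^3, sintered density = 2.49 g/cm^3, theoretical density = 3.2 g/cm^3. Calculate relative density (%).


Relative = 2.49 / 3.2 * 100 = 77.8%

77.8


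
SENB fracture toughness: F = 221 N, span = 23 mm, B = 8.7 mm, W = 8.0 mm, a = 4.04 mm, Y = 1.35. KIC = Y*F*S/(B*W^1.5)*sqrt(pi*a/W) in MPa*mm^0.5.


KIC = 1.35*221*23/(8.7*8.0^1.5)*sqrt(pi*4.04/8.0) = 43.91

43.91


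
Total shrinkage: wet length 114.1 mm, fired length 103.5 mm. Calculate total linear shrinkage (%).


TS = (114.1 - 103.5) / 114.1 * 100 = 9.29%

9.29


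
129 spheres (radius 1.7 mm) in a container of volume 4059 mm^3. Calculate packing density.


V_sphere = 4/3*pi*1.7^3 = 20.5795 mm^3
Total V = 129*20.5795 = 2654.7555 mm^3
PD = 2654.7555 / 4059 = 0.654

0.654


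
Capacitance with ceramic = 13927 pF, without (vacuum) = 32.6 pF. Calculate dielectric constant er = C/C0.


er = 13927 / 32.6 = 427.21

427.21


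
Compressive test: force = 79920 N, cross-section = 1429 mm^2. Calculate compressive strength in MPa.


CS = 79920 / 1429 = 55.9 MPa

55.9


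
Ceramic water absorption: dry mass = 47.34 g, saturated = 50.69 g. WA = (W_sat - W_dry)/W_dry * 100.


WA = (50.69 - 47.34) / 47.34 * 100 = 7.08%

7.08


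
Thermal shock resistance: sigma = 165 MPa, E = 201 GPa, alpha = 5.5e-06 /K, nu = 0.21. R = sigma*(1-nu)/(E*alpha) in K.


R = 165*(1-0.21)/(201*1000*5.5e-06) = 118 K

118


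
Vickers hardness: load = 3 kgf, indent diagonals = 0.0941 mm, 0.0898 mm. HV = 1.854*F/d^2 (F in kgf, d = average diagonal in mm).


d_avg = (0.0941+0.0898)/2 = 0.09195 mm
HV = 1.854*3/0.09195^2 = 658

658


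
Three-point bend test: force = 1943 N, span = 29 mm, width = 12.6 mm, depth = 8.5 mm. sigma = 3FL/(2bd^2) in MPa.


sigma = 3*1943*29/(2*12.6*8.5^2) = 92.8 MPa

92.8


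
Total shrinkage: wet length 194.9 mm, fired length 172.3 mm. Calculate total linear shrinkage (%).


TS = (194.9 - 172.3) / 194.9 * 100 = 11.6%

11.6


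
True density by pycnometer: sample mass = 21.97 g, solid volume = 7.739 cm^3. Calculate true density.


TD = 21.97 / 7.739 = 2.839 g/cm^3

2.839


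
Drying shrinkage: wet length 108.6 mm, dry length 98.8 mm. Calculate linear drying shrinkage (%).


DS = (108.6 - 98.8) / 108.6 * 100 = 9.02%

9.02


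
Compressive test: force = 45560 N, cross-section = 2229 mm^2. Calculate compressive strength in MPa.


CS = 45560 / 2229 = 20.4 MPa

20.4


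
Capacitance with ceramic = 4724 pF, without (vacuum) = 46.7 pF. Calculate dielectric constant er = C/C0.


er = 4724 / 46.7 = 101.16

101.16


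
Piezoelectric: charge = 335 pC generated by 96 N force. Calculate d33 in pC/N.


d33 = 335 / 96 = 3.5 pC/N

3.5


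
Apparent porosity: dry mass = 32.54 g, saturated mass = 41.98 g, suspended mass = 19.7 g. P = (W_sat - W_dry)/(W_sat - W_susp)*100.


P = (41.98 - 32.54) / (41.98 - 19.7) * 100 = 9.44 / 22.28 * 100 = 42.4%

42.4


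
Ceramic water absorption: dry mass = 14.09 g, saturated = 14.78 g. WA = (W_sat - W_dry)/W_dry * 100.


WA = (14.78 - 14.09) / 14.09 * 100 = 4.9%

4.9


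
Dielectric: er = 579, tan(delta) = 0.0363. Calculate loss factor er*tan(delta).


Loss = 579 * 0.0363 = 21.018

21.018


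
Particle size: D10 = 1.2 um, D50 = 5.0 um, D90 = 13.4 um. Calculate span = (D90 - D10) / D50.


Span = (13.4 - 1.2) / 5.0 = 12.2 / 5.0 = 2.44

2.44


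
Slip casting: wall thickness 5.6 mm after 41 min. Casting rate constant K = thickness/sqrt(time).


K = 5.6 / sqrt(41) = 5.6 / 6.4031 = 0.875 mm/min^0.5

0.875


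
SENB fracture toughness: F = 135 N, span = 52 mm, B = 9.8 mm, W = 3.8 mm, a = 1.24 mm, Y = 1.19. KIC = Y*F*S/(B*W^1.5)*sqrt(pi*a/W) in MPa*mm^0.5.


KIC = 1.19*135*52/(9.8*3.8^1.5)*sqrt(pi*1.24/3.8) = 116.51

116.51


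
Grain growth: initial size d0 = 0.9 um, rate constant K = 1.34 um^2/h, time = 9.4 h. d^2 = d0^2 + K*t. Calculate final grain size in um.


d^2 = 0.9^2 + 1.34*9.4 = 13.406
d = sqrt(13.406) = 3.66 um

3.66


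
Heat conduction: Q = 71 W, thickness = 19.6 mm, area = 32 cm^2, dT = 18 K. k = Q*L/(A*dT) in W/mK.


k = 71*19.6/1000/(32/10000*18) = 24.16 W/mK

24.16


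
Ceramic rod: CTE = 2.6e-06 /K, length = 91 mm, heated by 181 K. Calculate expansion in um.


dL = 2.6e-06 * 91 * 181 * 1000 = 42.825 um

42.825


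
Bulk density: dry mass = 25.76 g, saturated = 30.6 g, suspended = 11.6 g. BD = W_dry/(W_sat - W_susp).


BD = 25.76 / (30.6 - 11.6) = 25.76 / 19.0 = 1.356 g/cm^3

1.356


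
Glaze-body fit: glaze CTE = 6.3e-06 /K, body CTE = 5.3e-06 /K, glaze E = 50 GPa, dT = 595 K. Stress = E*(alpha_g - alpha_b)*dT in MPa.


Stress = 50*1000*(6.3e-06 - 5.3e-06)*595 = 29.8 MPa

29.8


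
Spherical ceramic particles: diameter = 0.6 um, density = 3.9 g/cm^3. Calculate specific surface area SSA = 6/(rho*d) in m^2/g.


SSA = 6 / (3.9 * 0.6) = 2.564 m^2/g

2.564


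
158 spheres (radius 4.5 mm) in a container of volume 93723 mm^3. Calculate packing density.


V_sphere = 4/3*pi*4.5^3 = 381.7035 mm^3
Total V = 158*381.7035 = 60309.153 mm^3
PD = 60309.153 / 93723 = 0.643

0.643


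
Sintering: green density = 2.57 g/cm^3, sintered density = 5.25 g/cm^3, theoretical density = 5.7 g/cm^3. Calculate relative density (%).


Relative = 5.25 / 5.7 * 100 = 92.1%

92.1


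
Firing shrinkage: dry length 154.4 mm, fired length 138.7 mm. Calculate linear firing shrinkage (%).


FS = (154.4 - 138.7) / 154.4 * 100 = 10.17%

10.17


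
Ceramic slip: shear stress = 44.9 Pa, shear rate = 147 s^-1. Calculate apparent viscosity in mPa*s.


eta = tau/gamma * 1000 = 44.9/147 * 1000 = 305.4 mPa*s

305.4


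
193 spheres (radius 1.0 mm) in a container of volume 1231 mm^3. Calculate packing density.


V_sphere = 4/3*pi*1.0^3 = 4.1888 mm^3
Total V = 193*4.1888 = 808.4384 mm^3
PD = 808.4384 / 1231 = 0.657

0.657


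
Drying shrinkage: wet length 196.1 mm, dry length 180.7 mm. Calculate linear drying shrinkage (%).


DS = (196.1 - 180.7) / 196.1 * 100 = 7.85%

7.85


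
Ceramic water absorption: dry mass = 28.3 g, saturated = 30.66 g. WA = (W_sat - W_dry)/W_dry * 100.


WA = (30.66 - 28.3) / 28.3 * 100 = 8.34%

8.34


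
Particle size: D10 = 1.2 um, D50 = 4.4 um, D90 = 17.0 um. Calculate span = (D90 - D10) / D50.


Span = (17.0 - 1.2) / 4.4 = 15.8 / 4.4 = 3.591

3.591


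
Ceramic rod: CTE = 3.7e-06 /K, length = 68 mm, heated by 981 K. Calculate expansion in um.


dL = 3.7e-06 * 68 * 981 * 1000 = 246.82 um

246.82


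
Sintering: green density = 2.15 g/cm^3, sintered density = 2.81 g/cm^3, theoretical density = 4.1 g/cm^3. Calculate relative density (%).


Relative = 2.81 / 4.1 * 100 = 68.5%

68.5


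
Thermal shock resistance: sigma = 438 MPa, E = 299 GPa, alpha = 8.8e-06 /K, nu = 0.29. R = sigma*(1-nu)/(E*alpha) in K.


R = 438*(1-0.29)/(299*1000*8.8e-06) = 118 K

118


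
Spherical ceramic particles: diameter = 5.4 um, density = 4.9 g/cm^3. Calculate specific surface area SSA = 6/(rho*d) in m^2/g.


SSA = 6 / (4.9 * 5.4) = 0.227 m^2/g

0.227


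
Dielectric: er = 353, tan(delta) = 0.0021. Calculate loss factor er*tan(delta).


Loss = 353 * 0.0021 = 0.741

0.741


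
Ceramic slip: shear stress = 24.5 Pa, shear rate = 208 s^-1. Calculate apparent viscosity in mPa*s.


eta = tau/gamma * 1000 = 24.5/208 * 1000 = 117.8 mPa*s

117.8


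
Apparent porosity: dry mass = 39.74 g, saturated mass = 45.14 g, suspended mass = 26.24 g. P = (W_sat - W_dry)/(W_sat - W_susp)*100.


P = (45.14 - 39.74) / (45.14 - 26.24) * 100 = 5.4 / 18.9 * 100 = 28.6%

28.6


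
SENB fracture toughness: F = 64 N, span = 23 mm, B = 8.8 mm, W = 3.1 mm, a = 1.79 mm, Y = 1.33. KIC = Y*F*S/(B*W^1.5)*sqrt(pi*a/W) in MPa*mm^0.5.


KIC = 1.33*64*23/(8.8*3.1^1.5)*sqrt(pi*1.79/3.1) = 54.9

54.9


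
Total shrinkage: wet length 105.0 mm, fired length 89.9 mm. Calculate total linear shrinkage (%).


TS = (105.0 - 89.9) / 105.0 * 100 = 14.38%

14.38


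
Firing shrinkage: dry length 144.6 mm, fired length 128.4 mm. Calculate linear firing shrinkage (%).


FS = (144.6 - 128.4) / 144.6 * 100 = 11.2%

11.2


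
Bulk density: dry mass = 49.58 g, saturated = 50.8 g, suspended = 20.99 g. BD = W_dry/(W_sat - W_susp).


BD = 49.58 / (50.8 - 20.99) = 49.58 / 29.81 = 1.663 g/cm^3

1.663


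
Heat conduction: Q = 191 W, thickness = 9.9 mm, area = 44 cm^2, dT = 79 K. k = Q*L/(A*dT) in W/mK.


k = 191*9.9/1000/(44/10000*79) = 5.44 W/mK

5.44


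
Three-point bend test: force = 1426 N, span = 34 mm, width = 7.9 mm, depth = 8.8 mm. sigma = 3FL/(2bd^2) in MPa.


sigma = 3*1426*34/(2*7.9*8.8^2) = 118.9 MPa

118.9


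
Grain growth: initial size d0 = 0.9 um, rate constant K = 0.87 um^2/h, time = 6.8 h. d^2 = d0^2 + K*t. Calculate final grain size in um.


d^2 = 0.9^2 + 0.87*6.8 = 6.726
d = sqrt(6.726) = 2.59 um

2.59


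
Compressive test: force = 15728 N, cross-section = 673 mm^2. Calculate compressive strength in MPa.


CS = 15728 / 673 = 23.4 MPa

23.4


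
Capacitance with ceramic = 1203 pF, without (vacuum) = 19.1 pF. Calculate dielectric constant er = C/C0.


er = 1203 / 19.1 = 62.98

62.98


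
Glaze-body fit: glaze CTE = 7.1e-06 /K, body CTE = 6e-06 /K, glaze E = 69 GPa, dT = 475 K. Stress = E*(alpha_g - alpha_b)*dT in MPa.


Stress = 69*1000*(7.1e-06 - 6e-06)*475 = 36.1 MPa

36.1


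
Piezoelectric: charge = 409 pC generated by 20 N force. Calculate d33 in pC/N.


d33 = 409 / 20 = 20.5 pC/N

20.5


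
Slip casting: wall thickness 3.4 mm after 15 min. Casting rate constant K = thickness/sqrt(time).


K = 3.4 / sqrt(15) = 3.4 / 3.873 = 0.878 mm/min^0.5

0.878


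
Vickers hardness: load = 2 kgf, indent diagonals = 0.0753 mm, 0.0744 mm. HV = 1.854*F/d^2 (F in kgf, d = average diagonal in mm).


d_avg = (0.0753+0.0744)/2 = 0.07485 mm
HV = 1.854*2/0.07485^2 = 662

662


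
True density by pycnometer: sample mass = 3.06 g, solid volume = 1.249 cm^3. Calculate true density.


TD = 3.06 / 1.249 = 2.45 g/cm^3

2.45


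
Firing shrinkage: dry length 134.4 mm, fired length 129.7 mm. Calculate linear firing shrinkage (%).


FS = (134.4 - 129.7) / 134.4 * 100 = 3.5%

3.5


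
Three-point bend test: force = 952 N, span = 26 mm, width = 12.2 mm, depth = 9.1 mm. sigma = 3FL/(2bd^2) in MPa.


sigma = 3*952*26/(2*12.2*9.1^2) = 36.8 MPa

36.8


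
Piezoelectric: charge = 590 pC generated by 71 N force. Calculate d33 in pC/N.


d33 = 590 / 71 = 8.3 pC/N

8.3


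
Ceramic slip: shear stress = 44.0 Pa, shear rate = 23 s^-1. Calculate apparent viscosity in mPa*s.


eta = tau/gamma * 1000 = 44.0/23 * 1000 = 1913.0 mPa*s

1913.0


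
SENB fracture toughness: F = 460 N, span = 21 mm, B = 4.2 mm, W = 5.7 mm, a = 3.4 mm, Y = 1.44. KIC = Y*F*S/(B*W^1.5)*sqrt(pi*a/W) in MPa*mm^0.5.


KIC = 1.44*460*21/(4.2*5.7^1.5)*sqrt(pi*3.4/5.7) = 333.16

333.16


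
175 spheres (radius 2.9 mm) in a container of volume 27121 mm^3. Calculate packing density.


V_sphere = 4/3*pi*2.9^3 = 102.1604 mm^3
Total V = 175*102.1604 = 17878.07 mm^3
PD = 17878.07 / 27121 = 0.659

0.659


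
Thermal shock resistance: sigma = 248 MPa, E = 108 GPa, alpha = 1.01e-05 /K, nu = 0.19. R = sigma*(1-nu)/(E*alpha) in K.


R = 248*(1-0.19)/(108*1000*1.01e-05) = 184 K

184


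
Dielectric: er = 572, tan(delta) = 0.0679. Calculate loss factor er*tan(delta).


Loss = 572 * 0.0679 = 38.839

38.839


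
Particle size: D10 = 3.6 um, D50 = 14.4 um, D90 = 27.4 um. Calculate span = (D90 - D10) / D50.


Span = (27.4 - 3.6) / 14.4 = 23.8 / 14.4 = 1.653

1.653


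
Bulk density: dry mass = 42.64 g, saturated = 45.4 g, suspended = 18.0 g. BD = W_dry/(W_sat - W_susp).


BD = 42.64 / (45.4 - 18.0) = 42.64 / 27.4 = 1.556 g/cm^3

1.556


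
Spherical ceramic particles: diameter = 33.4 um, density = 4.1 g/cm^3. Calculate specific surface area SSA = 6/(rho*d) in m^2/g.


SSA = 6 / (4.1 * 33.4) = 0.044 m^2/g

0.044


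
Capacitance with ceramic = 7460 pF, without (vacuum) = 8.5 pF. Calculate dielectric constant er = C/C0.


er = 7460 / 8.5 = 877.65

877.65


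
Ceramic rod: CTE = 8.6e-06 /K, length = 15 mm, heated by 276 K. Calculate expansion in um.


dL = 8.6e-06 * 15 * 276 * 1000 = 35.604 um

35.604


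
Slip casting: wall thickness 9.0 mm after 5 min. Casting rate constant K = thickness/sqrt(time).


K = 9.0 / sqrt(5) = 9.0 / 2.2361 = 4.025 mm/min^0.5

4.025


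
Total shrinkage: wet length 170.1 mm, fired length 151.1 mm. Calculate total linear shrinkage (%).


TS = (170.1 - 151.1) / 170.1 * 100 = 11.17%

11.17


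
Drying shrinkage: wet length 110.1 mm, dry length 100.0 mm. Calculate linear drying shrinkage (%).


DS = (110.1 - 100.0) / 110.1 * 100 = 9.17%

9.17


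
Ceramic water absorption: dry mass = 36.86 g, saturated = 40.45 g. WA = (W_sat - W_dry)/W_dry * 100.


WA = (40.45 - 36.86) / 36.86 * 100 = 9.74%

9.74


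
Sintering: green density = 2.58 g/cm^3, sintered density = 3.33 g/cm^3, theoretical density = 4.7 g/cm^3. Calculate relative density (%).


Relative = 3.33 / 4.7 * 100 = 70.9%

70.9


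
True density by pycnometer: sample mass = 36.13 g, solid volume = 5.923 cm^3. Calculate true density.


TD = 36.13 / 5.923 = 6.1 g/cm^3

6.1


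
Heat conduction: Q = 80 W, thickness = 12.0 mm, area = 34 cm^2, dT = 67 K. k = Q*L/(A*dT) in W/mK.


k = 80*12.0/1000/(34/10000*67) = 4.21 W/mK

4.21


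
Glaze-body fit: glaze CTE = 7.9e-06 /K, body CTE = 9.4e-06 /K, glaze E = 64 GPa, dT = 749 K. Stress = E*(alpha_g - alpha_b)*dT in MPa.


Stress = 64*1000*(7.9e-06 - 9.4e-06)*749 = -71.9 MPa

-71.9


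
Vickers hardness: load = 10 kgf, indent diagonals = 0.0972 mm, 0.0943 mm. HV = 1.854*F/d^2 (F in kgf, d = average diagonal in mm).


d_avg = (0.0972+0.0943)/2 = 0.09575 mm
HV = 1.854*10/0.09575^2 = 2022

2022


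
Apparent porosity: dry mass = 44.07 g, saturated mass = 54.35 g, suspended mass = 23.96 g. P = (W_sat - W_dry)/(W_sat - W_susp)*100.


P = (54.35 - 44.07) / (54.35 - 23.96) * 100 = 10.28 / 30.39 * 100 = 33.8%

33.8


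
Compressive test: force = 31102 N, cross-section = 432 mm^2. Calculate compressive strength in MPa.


CS = 31102 / 432 = 72.0 MPa

72.0


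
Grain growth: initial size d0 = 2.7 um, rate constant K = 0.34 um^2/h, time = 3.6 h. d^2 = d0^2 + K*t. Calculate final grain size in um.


d^2 = 2.7^2 + 0.34*3.6 = 8.514
d = sqrt(8.514) = 2.92 um

2.92


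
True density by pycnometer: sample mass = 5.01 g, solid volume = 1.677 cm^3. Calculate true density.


TD = 5.01 / 1.677 = 2.987 g/cm^3

2.987


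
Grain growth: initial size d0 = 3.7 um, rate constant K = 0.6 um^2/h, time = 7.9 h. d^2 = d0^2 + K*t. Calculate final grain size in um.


d^2 = 3.7^2 + 0.6*7.9 = 18.43
d = sqrt(18.43) = 4.29 um

4.29


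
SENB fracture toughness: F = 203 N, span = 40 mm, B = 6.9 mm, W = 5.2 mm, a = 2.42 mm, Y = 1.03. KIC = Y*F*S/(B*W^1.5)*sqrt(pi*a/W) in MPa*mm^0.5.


KIC = 1.03*203*40/(6.9*5.2^1.5)*sqrt(pi*2.42/5.2) = 123.6

123.6


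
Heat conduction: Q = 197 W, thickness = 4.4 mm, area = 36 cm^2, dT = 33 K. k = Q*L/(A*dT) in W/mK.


k = 197*4.4/1000/(36/10000*33) = 7.3 W/mK

7.3


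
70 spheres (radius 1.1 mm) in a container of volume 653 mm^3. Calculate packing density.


V_sphere = 4/3*pi*1.1^3 = 5.5753 mm^3
Total V = 70*5.5753 = 390.271 mm^3
PD = 390.271 / 653 = 0.598

0.598


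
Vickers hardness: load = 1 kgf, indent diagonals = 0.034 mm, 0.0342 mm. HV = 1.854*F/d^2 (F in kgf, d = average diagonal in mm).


d_avg = (0.034+0.0342)/2 = 0.0341 mm
HV = 1.854*1/0.0341^2 = 1594

1594


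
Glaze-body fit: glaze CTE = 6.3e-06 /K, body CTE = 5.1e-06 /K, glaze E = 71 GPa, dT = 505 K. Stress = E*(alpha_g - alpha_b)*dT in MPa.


Stress = 71*1000*(6.3e-06 - 5.1e-06)*505 = 43.0 MPa

43.0


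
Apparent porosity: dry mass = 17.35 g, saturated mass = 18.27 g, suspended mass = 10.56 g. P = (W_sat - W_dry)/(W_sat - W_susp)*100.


P = (18.27 - 17.35) / (18.27 - 10.56) * 100 = 0.92 / 7.71 * 100 = 11.9%

11.9


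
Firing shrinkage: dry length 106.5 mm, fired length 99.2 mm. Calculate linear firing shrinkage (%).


FS = (106.5 - 99.2) / 106.5 * 100 = 6.85%

6.85


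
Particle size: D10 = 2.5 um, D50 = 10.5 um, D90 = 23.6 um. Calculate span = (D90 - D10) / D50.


Span = (23.6 - 2.5) / 10.5 = 21.1 / 10.5 = 2.01

2.01


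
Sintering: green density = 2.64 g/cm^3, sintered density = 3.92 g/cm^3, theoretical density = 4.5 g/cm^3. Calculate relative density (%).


Relative = 3.92 / 4.5 * 100 = 87.1%

87.1


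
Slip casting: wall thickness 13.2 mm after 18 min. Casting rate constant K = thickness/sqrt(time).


K = 13.2 / sqrt(18) = 13.2 / 4.2426 = 3.111 mm/min^0.5

3.111


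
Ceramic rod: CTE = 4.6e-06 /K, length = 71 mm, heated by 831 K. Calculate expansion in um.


dL = 4.6e-06 * 71 * 831 * 1000 = 271.405 um

271.405


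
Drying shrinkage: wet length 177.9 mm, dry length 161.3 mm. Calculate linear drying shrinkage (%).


DS = (177.9 - 161.3) / 177.9 * 100 = 9.33%

9.33


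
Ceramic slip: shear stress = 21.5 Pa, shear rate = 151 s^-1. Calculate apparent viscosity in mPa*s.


eta = tau/gamma * 1000 = 21.5/151 * 1000 = 142.4 mPa*s

142.4


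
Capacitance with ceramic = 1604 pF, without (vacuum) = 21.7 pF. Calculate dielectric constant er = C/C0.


er = 1604 / 21.7 = 73.92

73.92


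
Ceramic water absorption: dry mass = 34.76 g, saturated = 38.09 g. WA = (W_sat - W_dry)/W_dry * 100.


WA = (38.09 - 34.76) / 34.76 * 100 = 9.58%

9.58


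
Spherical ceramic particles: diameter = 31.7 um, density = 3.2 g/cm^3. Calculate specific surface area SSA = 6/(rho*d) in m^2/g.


SSA = 6 / (3.2 * 31.7) = 0.059 m^2/g

0.059


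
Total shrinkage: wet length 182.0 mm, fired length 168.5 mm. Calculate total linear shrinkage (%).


TS = (182.0 - 168.5) / 182.0 * 100 = 7.42%

7.42


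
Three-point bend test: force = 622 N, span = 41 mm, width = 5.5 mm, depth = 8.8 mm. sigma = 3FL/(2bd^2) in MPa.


sigma = 3*622*41/(2*5.5*8.8^2) = 89.8 MPa

89.8


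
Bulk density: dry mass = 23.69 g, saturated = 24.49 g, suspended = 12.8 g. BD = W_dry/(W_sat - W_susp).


BD = 23.69 / (24.49 - 12.8) = 23.69 / 11.69 = 2.027 g/cm^3

2.027


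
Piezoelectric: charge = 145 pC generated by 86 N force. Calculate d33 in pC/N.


d33 = 145 / 86 = 1.7 pC/N

1.7


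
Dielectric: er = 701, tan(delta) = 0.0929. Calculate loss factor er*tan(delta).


Loss = 701 * 0.0929 = 65.123

65.123


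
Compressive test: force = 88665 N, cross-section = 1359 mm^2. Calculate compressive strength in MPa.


CS = 88665 / 1359 = 65.2 MPa

65.2


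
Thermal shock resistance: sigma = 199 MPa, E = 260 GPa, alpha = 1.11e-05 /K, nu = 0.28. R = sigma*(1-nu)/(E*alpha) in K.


R = 199*(1-0.28)/(260*1000*1.11e-05) = 50 K

50


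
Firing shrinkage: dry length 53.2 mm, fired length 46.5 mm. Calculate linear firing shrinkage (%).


FS = (53.2 - 46.5) / 53.2 * 100 = 12.59%

12.59


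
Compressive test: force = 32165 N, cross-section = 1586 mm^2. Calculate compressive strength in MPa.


CS = 32165 / 1586 = 20.3 MPa

20.3


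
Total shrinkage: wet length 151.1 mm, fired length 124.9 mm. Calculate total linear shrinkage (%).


TS = (151.1 - 124.9) / 151.1 * 100 = 17.34%

17.34


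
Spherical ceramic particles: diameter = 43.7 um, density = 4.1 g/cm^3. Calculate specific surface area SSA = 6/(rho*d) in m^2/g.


SSA = 6 / (4.1 * 43.7) = 0.033 m^2/g

0.033


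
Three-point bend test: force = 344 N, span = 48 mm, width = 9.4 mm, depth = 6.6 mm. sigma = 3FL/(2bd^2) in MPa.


sigma = 3*344*48/(2*9.4*6.6^2) = 60.5 MPa

60.5


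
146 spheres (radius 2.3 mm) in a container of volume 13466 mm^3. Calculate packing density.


V_sphere = 4/3*pi*2.3^3 = 50.965 mm^3
Total V = 146*50.965 = 7440.89 mm^3
PD = 7440.89 / 13466 = 0.553

0.553


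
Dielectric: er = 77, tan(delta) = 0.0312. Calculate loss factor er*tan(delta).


Loss = 77 * 0.0312 = 2.402

2.402


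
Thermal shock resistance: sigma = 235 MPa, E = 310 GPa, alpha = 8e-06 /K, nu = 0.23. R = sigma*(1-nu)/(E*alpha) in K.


R = 235*(1-0.23)/(310*1000*8e-06) = 73 K

73


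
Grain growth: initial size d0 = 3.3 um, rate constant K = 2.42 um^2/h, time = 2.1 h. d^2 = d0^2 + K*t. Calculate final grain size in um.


d^2 = 3.3^2 + 2.42*2.1 = 15.972
d = sqrt(15.972) = 4.0 um

4.0


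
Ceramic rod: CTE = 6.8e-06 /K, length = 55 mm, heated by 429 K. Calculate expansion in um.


dL = 6.8e-06 * 55 * 429 * 1000 = 160.446 um

160.446


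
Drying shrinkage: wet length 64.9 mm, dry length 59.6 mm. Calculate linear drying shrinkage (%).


DS = (64.9 - 59.6) / 64.9 * 100 = 8.17%

8.17


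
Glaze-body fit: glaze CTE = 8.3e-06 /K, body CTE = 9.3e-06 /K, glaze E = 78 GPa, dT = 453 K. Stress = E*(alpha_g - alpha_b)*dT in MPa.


Stress = 78*1000*(8.3e-06 - 9.3e-06)*453 = -35.3 MPa

-35.3


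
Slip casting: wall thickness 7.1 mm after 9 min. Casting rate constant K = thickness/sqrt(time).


K = 7.1 / sqrt(9) = 7.1 / 3.0 = 2.367 mm/min^0.5

2.367


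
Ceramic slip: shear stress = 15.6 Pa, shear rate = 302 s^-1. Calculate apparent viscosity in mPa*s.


eta = tau/gamma * 1000 = 15.6/302 * 1000 = 51.7 mPa*s

51.7


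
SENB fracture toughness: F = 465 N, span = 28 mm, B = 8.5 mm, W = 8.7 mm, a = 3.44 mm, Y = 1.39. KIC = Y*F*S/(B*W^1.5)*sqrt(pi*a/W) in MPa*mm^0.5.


KIC = 1.39*465*28/(8.5*8.7^1.5)*sqrt(pi*3.44/8.7) = 92.47

92.47


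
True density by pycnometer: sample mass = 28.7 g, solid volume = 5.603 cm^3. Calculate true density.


TD = 28.7 / 5.603 = 5.122 g/cm^3

5.122


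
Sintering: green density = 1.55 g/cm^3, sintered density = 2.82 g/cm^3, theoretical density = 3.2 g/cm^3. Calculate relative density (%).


Relative = 2.82 / 3.2 * 100 = 88.1%

88.1


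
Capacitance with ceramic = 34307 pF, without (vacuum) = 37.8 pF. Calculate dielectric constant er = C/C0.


er = 34307 / 37.8 = 907.59

907.59


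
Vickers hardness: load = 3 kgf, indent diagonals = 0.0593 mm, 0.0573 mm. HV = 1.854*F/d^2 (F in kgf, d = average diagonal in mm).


d_avg = (0.0593+0.0573)/2 = 0.0583 mm
HV = 1.854*3/0.0583^2 = 1636

1636


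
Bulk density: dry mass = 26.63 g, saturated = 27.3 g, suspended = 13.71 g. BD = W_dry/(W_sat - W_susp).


BD = 26.63 / (27.3 - 13.71) = 26.63 / 13.59 = 1.96 g/cm^3

1.96


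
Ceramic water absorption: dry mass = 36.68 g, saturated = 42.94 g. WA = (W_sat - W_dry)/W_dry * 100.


WA = (42.94 - 36.68) / 36.68 * 100 = 17.07%

17.07


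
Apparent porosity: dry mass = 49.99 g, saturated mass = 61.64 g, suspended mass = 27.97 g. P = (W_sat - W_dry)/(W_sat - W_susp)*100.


P = (61.64 - 49.99) / (61.64 - 27.97) * 100 = 11.65 / 33.67 * 100 = 34.6%

34.6


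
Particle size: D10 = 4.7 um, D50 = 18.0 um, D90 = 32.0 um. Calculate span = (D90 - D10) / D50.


Span = (32.0 - 4.7) / 18.0 = 27.3 / 18.0 = 1.517

1.517


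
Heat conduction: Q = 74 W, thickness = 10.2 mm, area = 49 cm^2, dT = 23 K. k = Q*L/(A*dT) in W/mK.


k = 74*10.2/1000/(49/10000*23) = 6.7 W/mK

6.7


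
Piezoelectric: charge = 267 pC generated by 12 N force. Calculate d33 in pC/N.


d33 = 267 / 12 = 22.3 pC/N

22.3


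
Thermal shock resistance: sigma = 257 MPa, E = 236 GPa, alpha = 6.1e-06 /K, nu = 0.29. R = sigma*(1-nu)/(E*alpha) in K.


R = 257*(1-0.29)/(236*1000*6.1e-06) = 127 K

127


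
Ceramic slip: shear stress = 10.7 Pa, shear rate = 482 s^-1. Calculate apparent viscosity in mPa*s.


eta = tau/gamma * 1000 = 10.7/482 * 1000 = 22.2 mPa*s

22.2


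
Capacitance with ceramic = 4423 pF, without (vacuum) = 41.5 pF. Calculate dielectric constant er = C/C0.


er = 4423 / 41.5 = 106.58

106.58


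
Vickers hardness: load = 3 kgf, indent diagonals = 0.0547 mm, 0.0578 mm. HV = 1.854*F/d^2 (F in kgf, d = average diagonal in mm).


d_avg = (0.0547+0.0578)/2 = 0.05625 mm
HV = 1.854*3/0.05625^2 = 1758

1758


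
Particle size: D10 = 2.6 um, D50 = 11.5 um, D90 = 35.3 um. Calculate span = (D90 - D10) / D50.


Span = (35.3 - 2.6) / 11.5 = 32.7 / 11.5 = 2.843

2.843


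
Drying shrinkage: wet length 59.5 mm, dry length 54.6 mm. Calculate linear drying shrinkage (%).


DS = (59.5 - 54.6) / 59.5 * 100 = 8.24%

8.24


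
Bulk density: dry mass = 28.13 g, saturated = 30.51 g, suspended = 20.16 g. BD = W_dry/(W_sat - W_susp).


BD = 28.13 / (30.51 - 20.16) = 28.13 / 10.35 = 2.718 g/cm^3

2.718


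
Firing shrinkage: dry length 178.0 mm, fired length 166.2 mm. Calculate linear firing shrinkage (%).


FS = (178.0 - 166.2) / 178.0 * 100 = 6.63%

6.63


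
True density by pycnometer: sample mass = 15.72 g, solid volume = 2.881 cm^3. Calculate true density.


TD = 15.72 / 2.881 = 5.456 g/cm^3

5.456


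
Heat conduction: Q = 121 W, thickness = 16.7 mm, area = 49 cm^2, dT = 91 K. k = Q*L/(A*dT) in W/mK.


k = 121*16.7/1000/(49/10000*91) = 4.53 W/mK

4.53


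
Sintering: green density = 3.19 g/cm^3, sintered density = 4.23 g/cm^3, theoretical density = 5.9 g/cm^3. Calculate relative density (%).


Relative = 4.23 / 5.9 * 100 = 71.7%

71.7


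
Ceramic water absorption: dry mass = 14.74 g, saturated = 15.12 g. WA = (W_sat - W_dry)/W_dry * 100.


WA = (15.12 - 14.74) / 14.74 * 100 = 2.58%

2.58


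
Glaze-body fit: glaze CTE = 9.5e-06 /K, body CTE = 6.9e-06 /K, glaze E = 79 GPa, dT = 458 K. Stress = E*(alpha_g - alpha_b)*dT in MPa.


Stress = 79*1000*(9.5e-06 - 6.9e-06)*458 = 94.1 MPa

94.1


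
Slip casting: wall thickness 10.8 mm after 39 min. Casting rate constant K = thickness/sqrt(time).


K = 10.8 / sqrt(39) = 10.8 / 6.245 = 1.729 mm/min^0.5

1.729


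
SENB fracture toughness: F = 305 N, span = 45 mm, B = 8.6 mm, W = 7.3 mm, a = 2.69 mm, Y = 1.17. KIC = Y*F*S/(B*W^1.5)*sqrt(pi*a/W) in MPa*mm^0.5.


KIC = 1.17*305*45/(8.6*7.3^1.5)*sqrt(pi*2.69/7.3) = 101.86

101.86


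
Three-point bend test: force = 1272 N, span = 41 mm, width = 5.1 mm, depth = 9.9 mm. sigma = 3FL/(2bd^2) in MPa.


sigma = 3*1272*41/(2*5.1*9.9^2) = 156.5 MPa

156.5


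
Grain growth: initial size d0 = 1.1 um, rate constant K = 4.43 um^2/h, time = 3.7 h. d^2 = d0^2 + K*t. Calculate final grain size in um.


d^2 = 1.1^2 + 4.43*3.7 = 17.601
d = sqrt(17.601) = 4.2 um

4.2


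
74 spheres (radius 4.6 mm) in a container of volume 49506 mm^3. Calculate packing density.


V_sphere = 4/3*pi*4.6^3 = 407.7201 mm^3
Total V = 74*407.7201 = 30171.2874 mm^3
PD = 30171.2874 / 49506 = 0.609

0.609


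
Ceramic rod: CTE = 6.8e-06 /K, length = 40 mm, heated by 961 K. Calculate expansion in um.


dL = 6.8e-06 * 40 * 961 * 1000 = 261.392 um

261.392


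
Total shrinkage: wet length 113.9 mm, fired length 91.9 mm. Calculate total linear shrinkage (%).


TS = (113.9 - 91.9) / 113.9 * 100 = 19.32%

19.32


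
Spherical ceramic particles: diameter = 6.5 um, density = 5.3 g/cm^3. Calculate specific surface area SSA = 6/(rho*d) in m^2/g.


SSA = 6 / (5.3 * 6.5) = 0.174 m^2/g

0.174


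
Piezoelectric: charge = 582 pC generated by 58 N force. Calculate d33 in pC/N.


d33 = 582 / 58 = 10.0 pC/N

10.0


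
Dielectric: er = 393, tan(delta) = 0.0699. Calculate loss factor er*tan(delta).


Loss = 393 * 0.0699 = 27.471

27.471


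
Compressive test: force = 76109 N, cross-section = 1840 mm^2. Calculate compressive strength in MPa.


CS = 76109 / 1840 = 41.4 MPa

41.4


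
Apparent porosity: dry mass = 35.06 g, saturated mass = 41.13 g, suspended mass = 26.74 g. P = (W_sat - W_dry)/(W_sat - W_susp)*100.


P = (41.13 - 35.06) / (41.13 - 26.74) * 100 = 6.07 / 14.39 * 100 = 42.2%

42.2


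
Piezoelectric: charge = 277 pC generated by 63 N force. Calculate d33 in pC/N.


d33 = 277 / 63 = 4.4 pC/N

4.4


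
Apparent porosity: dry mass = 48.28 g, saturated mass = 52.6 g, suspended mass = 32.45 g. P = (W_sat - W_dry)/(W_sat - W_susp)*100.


P = (52.6 - 48.28) / (52.6 - 32.45) * 100 = 4.32 / 20.15 * 100 = 21.4%

21.4


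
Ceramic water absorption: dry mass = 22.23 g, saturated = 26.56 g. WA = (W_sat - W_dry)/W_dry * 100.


WA = (26.56 - 22.23) / 22.23 * 100 = 19.48%

19.48


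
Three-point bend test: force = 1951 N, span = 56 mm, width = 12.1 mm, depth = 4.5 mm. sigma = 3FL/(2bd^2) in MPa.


sigma = 3*1951*56/(2*12.1*4.5^2) = 668.8 MPa

668.8


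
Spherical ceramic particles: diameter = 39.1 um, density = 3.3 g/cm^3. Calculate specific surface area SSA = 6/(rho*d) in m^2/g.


SSA = 6 / (3.3 * 39.1) = 0.047 m^2/g

0.047


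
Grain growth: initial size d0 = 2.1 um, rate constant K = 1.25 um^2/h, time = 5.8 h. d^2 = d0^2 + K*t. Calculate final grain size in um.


d^2 = 2.1^2 + 1.25*5.8 = 11.66
d = sqrt(11.66) = 3.41 um

3.41


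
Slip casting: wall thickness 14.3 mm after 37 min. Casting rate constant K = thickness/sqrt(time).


K = 14.3 / sqrt(37) = 14.3 / 6.0828 = 2.351 mm/min^0.5

2.351


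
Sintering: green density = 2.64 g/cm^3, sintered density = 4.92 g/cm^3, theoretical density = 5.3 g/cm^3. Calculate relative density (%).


Relative = 4.92 / 5.3 * 100 = 92.8%

92.8


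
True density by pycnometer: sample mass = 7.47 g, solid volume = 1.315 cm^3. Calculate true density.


TD = 7.47 / 1.315 = 5.681 g/cm^3

5.681


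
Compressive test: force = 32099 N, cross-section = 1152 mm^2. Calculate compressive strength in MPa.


CS = 32099 / 1152 = 27.9 MPa

27.9


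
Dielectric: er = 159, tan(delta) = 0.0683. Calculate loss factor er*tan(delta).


Loss = 159 * 0.0683 = 10.86

10.86


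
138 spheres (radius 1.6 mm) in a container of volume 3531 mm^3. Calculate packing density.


V_sphere = 4/3*pi*1.6^3 = 17.1573 mm^3
Total V = 138*17.1573 = 2367.7074 mm^3
PD = 2367.7074 / 3531 = 0.671

0.671


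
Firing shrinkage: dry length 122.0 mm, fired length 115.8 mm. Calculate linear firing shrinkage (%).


FS = (122.0 - 115.8) / 122.0 * 100 = 5.08%

5.08


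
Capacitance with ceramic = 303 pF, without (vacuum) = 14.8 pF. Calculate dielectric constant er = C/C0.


er = 303 / 14.8 = 20.47

20.47


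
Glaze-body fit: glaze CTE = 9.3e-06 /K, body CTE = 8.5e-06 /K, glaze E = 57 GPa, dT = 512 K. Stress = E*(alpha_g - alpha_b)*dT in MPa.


Stress = 57*1000*(9.3e-06 - 8.5e-06)*512 = 23.3 MPa

23.3


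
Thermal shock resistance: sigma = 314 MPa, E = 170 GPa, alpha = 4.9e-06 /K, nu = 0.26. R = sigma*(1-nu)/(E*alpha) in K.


R = 314*(1-0.26)/(170*1000*4.9e-06) = 279 K

279


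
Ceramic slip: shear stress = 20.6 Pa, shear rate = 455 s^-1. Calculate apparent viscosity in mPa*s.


eta = tau/gamma * 1000 = 20.6/455 * 1000 = 45.3 mPa*s

45.3


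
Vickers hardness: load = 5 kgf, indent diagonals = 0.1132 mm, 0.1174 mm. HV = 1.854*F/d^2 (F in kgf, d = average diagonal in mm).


d_avg = (0.1132+0.1174)/2 = 0.1153 mm
HV = 1.854*5/0.1153^2 = 697

697


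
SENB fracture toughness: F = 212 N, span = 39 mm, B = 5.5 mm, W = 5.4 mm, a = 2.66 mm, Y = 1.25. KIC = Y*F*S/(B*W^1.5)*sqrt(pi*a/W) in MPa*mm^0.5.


KIC = 1.25*212*39/(5.5*5.4^1.5)*sqrt(pi*2.66/5.4) = 186.28

186.28


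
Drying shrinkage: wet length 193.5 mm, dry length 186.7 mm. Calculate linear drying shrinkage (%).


DS = (193.5 - 186.7) / 193.5 * 100 = 3.51%

3.51


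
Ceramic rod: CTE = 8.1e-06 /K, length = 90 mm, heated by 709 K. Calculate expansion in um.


dL = 8.1e-06 * 90 * 709 * 1000 = 516.861 um

516.861


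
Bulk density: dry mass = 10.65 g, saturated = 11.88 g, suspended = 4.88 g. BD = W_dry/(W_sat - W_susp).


BD = 10.65 / (11.88 - 4.88) = 10.65 / 7.0 = 1.521 g/cm^3

1.521


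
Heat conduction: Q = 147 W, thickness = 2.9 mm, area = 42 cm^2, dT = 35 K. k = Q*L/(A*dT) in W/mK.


k = 147*2.9/1000/(42/10000*35) = 2.9 W/mK

2.9


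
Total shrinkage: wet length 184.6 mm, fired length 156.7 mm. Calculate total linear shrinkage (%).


TS = (184.6 - 156.7) / 184.6 * 100 = 15.11%

15.11


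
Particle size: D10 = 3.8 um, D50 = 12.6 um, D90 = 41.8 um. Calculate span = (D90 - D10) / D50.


Span = (41.8 - 3.8) / 12.6 = 38.0 / 12.6 = 3.016

3.016


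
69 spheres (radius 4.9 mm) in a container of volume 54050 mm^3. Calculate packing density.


V_sphere = 4/3*pi*4.9^3 = 492.807 mm^3
Total V = 69*492.807 = 34003.683 mm^3
PD = 34003.683 / 54050 = 0.629

0.629


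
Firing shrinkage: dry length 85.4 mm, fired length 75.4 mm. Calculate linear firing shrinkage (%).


FS = (85.4 - 75.4) / 85.4 * 100 = 11.71%

11.71


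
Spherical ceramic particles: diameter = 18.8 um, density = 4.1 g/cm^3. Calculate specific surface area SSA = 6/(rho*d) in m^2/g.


SSA = 6 / (4.1 * 18.8) = 0.078 m^2/g

0.078


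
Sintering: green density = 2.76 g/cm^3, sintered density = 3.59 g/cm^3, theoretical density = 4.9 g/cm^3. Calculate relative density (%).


Relative = 3.59 / 4.9 * 100 = 73.3%

73.3


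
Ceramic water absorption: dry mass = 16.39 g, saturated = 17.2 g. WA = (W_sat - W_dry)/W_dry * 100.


WA = (17.2 - 16.39) / 16.39 * 100 = 4.94%

4.94


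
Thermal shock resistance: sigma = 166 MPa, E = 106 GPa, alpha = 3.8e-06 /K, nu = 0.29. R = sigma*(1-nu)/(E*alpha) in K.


R = 166*(1-0.29)/(106*1000*3.8e-06) = 293 K

293


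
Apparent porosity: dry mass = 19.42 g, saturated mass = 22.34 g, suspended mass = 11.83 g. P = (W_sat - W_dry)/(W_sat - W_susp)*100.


P = (22.34 - 19.42) / (22.34 - 11.83) * 100 = 2.92 / 10.51 * 100 = 27.8%

27.8


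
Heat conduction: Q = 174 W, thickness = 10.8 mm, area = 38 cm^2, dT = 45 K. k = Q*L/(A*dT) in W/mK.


k = 174*10.8/1000/(38/10000*45) = 10.99 W/mK

10.99


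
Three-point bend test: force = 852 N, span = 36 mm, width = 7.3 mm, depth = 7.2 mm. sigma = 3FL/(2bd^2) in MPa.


sigma = 3*852*36/(2*7.3*7.2^2) = 121.6 MPa

121.6


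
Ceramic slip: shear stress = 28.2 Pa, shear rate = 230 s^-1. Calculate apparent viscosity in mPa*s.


eta = tau/gamma * 1000 = 28.2/230 * 1000 = 122.6 mPa*s

122.6


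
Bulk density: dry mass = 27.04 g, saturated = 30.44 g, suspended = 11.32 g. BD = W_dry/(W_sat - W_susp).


BD = 27.04 / (30.44 - 11.32) = 27.04 / 19.12 = 1.414 g/cm^3

1.414


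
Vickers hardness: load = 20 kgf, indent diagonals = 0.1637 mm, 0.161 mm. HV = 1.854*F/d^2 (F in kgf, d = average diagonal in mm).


d_avg = (0.1637+0.161)/2 = 0.16235 mm
HV = 1.854*20/0.16235^2 = 1407

1407


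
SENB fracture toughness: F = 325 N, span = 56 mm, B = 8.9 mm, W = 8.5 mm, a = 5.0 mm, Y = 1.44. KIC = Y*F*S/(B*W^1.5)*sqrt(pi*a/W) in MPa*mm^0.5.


KIC = 1.44*325*56/(8.9*8.5^1.5)*sqrt(pi*5.0/8.5) = 161.53

161.53


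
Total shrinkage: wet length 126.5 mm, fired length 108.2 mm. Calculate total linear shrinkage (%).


TS = (126.5 - 108.2) / 126.5 * 100 = 14.47%

14.47


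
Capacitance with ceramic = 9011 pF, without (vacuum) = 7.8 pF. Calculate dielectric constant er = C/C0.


er = 9011 / 7.8 = 1155.26

1155.26


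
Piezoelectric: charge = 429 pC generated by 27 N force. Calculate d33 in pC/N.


d33 = 429 / 27 = 15.9 pC/N

15.9


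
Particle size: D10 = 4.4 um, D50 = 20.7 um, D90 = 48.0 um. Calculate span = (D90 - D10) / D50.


Span = (48.0 - 4.4) / 20.7 = 43.6 / 20.7 = 2.106

2.106


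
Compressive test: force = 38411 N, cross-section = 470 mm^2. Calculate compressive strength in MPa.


CS = 38411 / 470 = 81.7 MPa

81.7


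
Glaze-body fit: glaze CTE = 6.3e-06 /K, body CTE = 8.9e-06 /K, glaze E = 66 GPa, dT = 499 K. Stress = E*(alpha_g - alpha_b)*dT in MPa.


Stress = 66*1000*(6.3e-06 - 8.9e-06)*499 = -85.6 MPa

-85.6


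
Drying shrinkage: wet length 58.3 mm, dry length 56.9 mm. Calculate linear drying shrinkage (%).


DS = (58.3 - 56.9) / 58.3 * 100 = 2.4%

2.4


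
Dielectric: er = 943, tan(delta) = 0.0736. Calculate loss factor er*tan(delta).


Loss = 943 * 0.0736 = 69.405

69.405


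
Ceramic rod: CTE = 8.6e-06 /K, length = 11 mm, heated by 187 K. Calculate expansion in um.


dL = 8.6e-06 * 11 * 187 * 1000 = 17.69 um

17.69


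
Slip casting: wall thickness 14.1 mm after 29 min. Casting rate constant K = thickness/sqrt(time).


K = 14.1 / sqrt(29) = 14.1 / 5.3852 = 2.618 mm/min^0.5

2.618
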